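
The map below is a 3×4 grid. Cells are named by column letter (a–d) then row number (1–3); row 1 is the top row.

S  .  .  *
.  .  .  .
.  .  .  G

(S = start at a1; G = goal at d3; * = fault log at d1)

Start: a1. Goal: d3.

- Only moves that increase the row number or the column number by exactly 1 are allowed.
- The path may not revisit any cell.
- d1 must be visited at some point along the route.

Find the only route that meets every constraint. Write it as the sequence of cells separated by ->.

Moves only go right or down, so the column and row indices never decrease.
Route from a1: right 3 to d1, down 2 to d3 — 5 moves in all.
Check: all required cells visited.

a1 -> b1 -> c1 -> d1 -> d2 -> d3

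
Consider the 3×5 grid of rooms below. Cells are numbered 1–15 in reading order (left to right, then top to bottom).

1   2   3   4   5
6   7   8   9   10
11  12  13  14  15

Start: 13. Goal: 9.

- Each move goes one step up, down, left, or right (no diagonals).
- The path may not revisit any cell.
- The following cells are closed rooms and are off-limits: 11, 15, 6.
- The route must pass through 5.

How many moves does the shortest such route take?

Any route passes through 5 somewhere between 13 and 9. Summing Manhattan distances along the two legs (13 → 5 → 9) gives a lower bound of 4 + 2 = 6 moves.
A route of 6 moves achieves this: 13 → 8 → 3 → 4 → 5 → 10 → 9.
Since 6 matches the lower bound, it is optimal.

6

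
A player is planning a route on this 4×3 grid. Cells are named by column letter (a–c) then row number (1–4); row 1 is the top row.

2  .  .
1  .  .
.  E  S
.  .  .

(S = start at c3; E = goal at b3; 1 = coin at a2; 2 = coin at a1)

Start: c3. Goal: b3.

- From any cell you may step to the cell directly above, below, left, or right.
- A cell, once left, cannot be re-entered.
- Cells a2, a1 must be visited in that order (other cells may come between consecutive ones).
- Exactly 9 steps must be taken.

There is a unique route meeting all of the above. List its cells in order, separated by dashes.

The waypoints must appear in the order a2, a1, with no cell reused.
Route from c3: down 1 to c4, left 2 to a4, up 3 to a1, right 1 to b1, down 2 to b3 — 9 moves in all.
Check: order respected (1 at step 5, 2 at step 6); 9 moves as required.

c3 - c4 - b4 - a4 - a3 - a2 - a1 - b1 - b2 - b3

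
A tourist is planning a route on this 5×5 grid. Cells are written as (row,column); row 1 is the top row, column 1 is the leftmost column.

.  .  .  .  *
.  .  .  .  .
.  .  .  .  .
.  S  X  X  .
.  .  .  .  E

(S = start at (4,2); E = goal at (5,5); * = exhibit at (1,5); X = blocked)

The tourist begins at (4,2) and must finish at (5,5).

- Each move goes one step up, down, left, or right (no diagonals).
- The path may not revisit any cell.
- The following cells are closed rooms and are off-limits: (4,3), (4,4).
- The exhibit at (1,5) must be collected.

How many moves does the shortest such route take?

Any route passes through (1,5) somewhere between (4,2) and (5,5). Summing Manhattan distances along the two legs ((4,2) → (1,5) → (5,5)) gives a lower bound of 6 + 4 = 10 moves.
A route of 10 moves achieves this: (4,2) → (3,2) → (2,2) → (1,2) → (1,3) → (1,4) → (1,5) → (2,5) → (3,5) → (4,5) → (5,5).
Since 10 matches the lower bound, it is optimal.

10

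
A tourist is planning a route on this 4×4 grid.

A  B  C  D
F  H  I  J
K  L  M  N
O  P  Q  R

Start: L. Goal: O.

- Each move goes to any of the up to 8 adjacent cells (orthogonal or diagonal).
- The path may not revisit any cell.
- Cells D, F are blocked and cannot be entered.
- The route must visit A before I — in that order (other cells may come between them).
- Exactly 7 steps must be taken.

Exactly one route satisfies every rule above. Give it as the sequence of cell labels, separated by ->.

L -> H -> A -> B -> I -> M -> P -> O

The waypoints must appear in the order A, I, with no cell reused.
Route from L: up 1 to H, up-left 1 to A, right 1 to B, down-right 1 to I, down 1 to M, down-left 1 to P, left 1 to O — 7 moves in all.
Check: order respected (A at step 2, I at step 4); 7 moves as required.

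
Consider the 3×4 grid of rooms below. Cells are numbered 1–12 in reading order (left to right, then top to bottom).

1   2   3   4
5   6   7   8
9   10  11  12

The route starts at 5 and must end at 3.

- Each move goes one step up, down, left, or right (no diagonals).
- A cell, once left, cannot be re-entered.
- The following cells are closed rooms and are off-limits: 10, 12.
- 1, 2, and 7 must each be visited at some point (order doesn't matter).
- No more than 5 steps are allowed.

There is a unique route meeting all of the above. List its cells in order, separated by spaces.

The 5-move cap with required stops at 1, 2, 7 leaves no slack for detours.
Route from 5: up to 1, right to 2, down to 6, right to 7, up to 3 — 5 moves in all.
Check: all required cells visited; 5 ≤ 5 moves.

5 1 2 6 7 3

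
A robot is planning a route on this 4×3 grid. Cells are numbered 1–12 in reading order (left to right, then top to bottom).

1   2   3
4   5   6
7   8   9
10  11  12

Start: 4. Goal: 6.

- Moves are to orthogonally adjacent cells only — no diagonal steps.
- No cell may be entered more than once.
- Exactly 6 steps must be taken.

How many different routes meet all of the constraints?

Need simple routes of exactly 6 moves from 4 to 6 (Manhattan distance 2, so 2 moves are spent on a detour and 2 undoing it).
Enumerating: 4 1 2 5 8 9 6 | 4 7 10 11 8 5 6 | 4 7 10 11 8 9 6 | 4 7 10 11 12 9 6 | 4 7 8 5 2 3 6 | 4 7 8 11 12 9 6 | 4 5 8 11 12 9 6.
That gives 7 routes.

7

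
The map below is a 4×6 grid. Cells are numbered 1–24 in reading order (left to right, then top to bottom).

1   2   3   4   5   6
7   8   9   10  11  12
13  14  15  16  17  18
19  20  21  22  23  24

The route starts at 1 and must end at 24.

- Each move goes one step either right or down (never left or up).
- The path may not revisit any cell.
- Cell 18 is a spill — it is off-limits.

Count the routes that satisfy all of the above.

35

A right/down-only route from 1 to 24 makes exactly 3 down-moves and 5 right-moves in some order.
With no other constraints that would be C(8,3) = 56 routes.
Subtract routes through each blocked cell (inclusion–exclusion for overlaps): − through 18: 21 → 35.
That gives 35 routes.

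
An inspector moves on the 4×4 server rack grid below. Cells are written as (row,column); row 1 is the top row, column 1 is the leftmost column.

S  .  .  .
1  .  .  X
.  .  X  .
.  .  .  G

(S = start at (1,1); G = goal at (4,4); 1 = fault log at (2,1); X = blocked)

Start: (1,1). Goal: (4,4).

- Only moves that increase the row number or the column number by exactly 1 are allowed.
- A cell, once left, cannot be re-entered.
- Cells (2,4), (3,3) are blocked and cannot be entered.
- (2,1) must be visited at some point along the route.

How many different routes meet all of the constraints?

3

A right/down-only route from (1,1) to (4,4) makes exactly 3 down-moves and 3 right-moves in some order.
With no other constraints that would be C(6,3) = 20 routes.
Split at (2,1) and multiply the segment counts (each segment already excludes blocked cells): (1,1)→(2,1): 1; (2,1)→(4,4): 3; product = 3.
That gives 3 routes.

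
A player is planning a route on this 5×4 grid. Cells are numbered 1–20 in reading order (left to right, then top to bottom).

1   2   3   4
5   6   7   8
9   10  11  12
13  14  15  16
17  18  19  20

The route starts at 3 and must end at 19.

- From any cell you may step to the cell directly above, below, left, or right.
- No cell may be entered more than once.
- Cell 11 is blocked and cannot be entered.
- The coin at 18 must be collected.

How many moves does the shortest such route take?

6

Any route passes through 18 somewhere between 3 and 19. Summing Manhattan distances along the two legs (3 → 18 → 19) gives a lower bound of 5 + 1 = 6 moves.
A route of 6 moves achieves this: 3 → 7 → 6 → 10 → 14 → 18 → 19.
Since 6 matches the lower bound, it is optimal.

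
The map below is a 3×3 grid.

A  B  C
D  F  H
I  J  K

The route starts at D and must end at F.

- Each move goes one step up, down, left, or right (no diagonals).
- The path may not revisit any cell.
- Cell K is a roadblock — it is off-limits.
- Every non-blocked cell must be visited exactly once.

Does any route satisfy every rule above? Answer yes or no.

Exhausting the options from D, every branch either dead-ends against blocked cells, would have to re-enter a cell already used, or reaches the goal with a constraint still unmet.

no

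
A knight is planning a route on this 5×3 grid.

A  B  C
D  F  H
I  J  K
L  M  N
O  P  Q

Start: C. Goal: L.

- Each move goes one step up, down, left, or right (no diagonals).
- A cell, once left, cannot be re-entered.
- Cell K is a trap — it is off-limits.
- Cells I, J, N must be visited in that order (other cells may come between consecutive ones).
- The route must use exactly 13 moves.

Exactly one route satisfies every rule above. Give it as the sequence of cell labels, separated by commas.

The waypoints must appear in the order I, J, N, with no cell reused.
Route from C: down 1 to H, left 1 to F, up 1 to B, left 1 to A, down 2 to I, right 1 to J, down 1 to M, right 1 to N, down 1 to Q, left 2 to O, up 1 to L — 13 moves in all.
Check: order respected (I at step 6, J at step 7, N at step 9); 13 moves as required.

C, H, F, B, A, D, I, J, M, N, Q, P, O, L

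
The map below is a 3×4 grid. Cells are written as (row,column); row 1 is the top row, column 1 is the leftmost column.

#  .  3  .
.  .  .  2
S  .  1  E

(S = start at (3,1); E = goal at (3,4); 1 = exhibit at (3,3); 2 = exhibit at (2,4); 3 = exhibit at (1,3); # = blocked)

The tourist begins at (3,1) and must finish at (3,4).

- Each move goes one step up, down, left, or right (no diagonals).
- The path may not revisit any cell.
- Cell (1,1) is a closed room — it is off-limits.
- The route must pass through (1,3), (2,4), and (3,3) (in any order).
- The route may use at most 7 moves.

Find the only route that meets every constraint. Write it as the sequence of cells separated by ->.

(3,1) -> (3,2) -> (3,3) -> (2,3) -> (1,3) -> (1,4) -> (2,4) -> (3,4)

Any route must reach (1,3), (2,4), and (3,3) and still end at (3,4) within 7 moves, so the order of the required stops is forced.
Route from (3,1): right 2 to (3,3), up 2 to (1,3), right 1 to (1,4), down 2 to (3,4) — 7 moves in all.
Check: all required cells visited; 7 ≤ 7 moves.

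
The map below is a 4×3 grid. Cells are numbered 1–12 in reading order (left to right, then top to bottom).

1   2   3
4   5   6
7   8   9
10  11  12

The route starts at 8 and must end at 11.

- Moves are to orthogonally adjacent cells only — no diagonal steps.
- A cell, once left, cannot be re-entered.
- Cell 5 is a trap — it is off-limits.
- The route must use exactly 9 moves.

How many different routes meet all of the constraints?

Need simple routes of exactly 9 moves from 8 to 11 (Manhattan distance 1, so 4 moves are spent on a detour and 4 undoing it).
Enumerating: 8 7 4 1 2 3 6 9 12 11 | 8 9 6 3 2 1 4 7 10 11.
That gives 2 routes.

2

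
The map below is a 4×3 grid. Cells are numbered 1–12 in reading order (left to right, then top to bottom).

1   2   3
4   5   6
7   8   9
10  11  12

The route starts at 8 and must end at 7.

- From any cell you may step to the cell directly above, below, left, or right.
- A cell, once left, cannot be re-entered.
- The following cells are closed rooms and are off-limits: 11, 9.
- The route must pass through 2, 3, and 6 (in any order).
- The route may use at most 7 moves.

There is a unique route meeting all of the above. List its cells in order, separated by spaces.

8 5 6 3 2 1 4 7

Any route must reach 2, 3, and 6 and still end at 7 within 7 moves, so the order of the required stops is forced.
Route from 8: up to 5, right to 6, up to 3, 2× left (reaching 1), 2× down (reaching 7) — 7 moves in all.
Check: all required cells visited; 7 ≤ 7 moves.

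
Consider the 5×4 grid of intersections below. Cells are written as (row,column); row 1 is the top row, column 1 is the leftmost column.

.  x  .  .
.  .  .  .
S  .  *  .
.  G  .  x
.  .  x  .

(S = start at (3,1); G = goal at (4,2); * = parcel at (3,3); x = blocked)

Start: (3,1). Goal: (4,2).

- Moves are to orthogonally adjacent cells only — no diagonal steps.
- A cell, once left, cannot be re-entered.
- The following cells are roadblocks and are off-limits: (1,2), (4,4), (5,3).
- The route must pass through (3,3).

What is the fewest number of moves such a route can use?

4

Any route passes through (3,3) somewhere between (3,1) and (4,2). Summing Manhattan distances along the two legs ((3,1) → (3,3) → (4,2)) gives a lower bound of 2 + 2 = 4 moves.
A route of 4 moves achieves this: (3,1) → (3,2) → (3,3) → (4,3) → (4,2).
Since 4 matches the lower bound, it is optimal.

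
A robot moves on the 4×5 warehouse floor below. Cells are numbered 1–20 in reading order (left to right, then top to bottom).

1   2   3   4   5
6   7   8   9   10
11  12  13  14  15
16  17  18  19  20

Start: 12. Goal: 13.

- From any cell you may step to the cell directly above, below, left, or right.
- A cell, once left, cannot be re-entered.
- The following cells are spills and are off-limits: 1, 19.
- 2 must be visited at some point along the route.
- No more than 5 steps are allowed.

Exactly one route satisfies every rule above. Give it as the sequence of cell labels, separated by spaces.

The budget equals the shortest possible length, so every move has to be on a shortest route through the required cells.
Route from 12: 2× up (reaching 2), right to 3, 2× down (reaching 13) — 5 moves in all.
Check: all required cells visited; 5 ≤ 5 moves.

12 7 2 3 8 13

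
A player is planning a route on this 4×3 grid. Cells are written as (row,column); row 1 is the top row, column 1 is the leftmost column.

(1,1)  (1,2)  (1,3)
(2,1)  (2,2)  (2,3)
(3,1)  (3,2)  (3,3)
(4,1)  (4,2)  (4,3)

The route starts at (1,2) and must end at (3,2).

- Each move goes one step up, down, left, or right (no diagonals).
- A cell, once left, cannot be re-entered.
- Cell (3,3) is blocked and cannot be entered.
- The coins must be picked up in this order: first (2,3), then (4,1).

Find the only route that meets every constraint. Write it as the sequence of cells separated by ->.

The waypoints must appear in the order (2,3), (4,1), with no cell reused.
Route from (1,2): right 1 to (1,3), down 1 to (2,3), left 2 to (2,1), down 2 to (4,1), right 1 to (4,2), up 1 to (3,2) — 8 moves in all.
Check: order respected ((2,3) at step 2, (4,1) at step 6).

(1,2) -> (1,3) -> (2,3) -> (2,2) -> (2,1) -> (3,1) -> (4,1) -> (4,2) -> (3,2)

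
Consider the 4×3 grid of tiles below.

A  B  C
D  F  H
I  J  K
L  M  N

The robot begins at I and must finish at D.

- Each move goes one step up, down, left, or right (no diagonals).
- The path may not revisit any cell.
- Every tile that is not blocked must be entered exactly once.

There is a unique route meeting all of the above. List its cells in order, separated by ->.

I -> L -> M -> N -> K -> J -> F -> H -> C -> B -> A -> D

Need to visit all 12 open cells exactly once, starting at I and ending at D.
Route from I: down to L, 2× right (reaching N), up to K, left to J, up to F, right to H, up to C, 2× left (reaching A), down to D — 11 moves in all.
Check: all 12 open cells covered.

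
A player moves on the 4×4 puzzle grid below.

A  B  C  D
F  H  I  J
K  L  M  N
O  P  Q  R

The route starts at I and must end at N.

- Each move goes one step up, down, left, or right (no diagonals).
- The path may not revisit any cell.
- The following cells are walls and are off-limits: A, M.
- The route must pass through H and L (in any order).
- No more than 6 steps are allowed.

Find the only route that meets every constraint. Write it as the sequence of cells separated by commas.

The budget equals the shortest possible length, so every move has to be on a shortest route through the required cells.
Route from I: left to H, 2× down (reaching P), 2× right (reaching R), up to N — 6 moves in all.
Check: all required cells visited; 6 ≤ 6 moves.

I, H, L, P, Q, R, N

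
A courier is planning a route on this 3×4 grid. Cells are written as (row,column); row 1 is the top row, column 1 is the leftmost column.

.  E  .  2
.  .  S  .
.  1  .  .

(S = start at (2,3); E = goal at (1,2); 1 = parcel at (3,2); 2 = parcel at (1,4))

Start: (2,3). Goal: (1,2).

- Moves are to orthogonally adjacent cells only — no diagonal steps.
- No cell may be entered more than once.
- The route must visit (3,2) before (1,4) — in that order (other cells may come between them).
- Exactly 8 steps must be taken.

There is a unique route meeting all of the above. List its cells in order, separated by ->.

(2,3) -> (2,2) -> (3,2) -> (3,3) -> (3,4) -> (2,4) -> (1,4) -> (1,3) -> (1,2)

The waypoints must appear in the order (3,2), (1,4), with no cell reused.
Route from (2,3): left 1 to (2,2), down 1 to (3,2), right 2 to (3,4), up 2 to (1,4), left 2 to (1,2) — 8 moves in all.
Check: order respected (1 at step 2, 2 at step 6); 8 moves as required.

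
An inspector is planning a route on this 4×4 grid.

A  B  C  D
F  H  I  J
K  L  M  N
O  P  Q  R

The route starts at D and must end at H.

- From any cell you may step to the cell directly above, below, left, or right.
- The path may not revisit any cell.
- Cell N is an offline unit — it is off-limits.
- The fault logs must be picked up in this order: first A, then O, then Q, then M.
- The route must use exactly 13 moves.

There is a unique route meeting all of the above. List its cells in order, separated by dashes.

The waypoints must appear in the order A, O, Q, M, with no cell reused.
Route from D: down to J, left to I, up to C, 2× left (reaching A), 3× down (reaching O), 2× right (reaching Q), up to M, left to L, up to H — 13 moves in all.
Check: order respected (A at step 5, O at step 8, Q at step 10, M at step 11); 13 moves as required.

D - J - I - C - B - A - F - K - O - P - Q - M - L - H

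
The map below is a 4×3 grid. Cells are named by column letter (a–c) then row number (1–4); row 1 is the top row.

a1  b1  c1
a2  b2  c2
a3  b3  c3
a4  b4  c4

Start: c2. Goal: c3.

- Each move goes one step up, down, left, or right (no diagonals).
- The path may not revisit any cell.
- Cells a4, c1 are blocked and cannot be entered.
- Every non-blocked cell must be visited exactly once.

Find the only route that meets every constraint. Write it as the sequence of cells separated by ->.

Need to visit all 10 open cells exactly once, starting at c2 and ending at c3.
Cell c4 has only two open neighbours (c3 and b4), so the path must pass straight through it: one of those is the cell it's entered from and the other is where it exits.
Route from c2: left 1 to b2, up 1 to b1, left 1 to a1, down 2 to a3, right 1 to b3, down 1 to b4, right 1 to c4, up 1 to c3 — 9 moves in all.
Check: all 10 open cells covered.

c2 -> b2 -> b1 -> a1 -> a2 -> a3 -> b3 -> b4 -> c4 -> c3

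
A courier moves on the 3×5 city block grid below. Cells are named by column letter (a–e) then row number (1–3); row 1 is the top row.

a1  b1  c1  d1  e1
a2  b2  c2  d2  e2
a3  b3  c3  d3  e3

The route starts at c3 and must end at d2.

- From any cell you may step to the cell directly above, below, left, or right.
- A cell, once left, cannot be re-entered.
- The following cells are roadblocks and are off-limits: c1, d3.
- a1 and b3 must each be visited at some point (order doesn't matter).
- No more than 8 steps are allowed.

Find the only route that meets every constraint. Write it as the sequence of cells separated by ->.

The budget equals the shortest possible length, so every move has to be on a shortest route through the required cells.
Route from c3: 2× left (reaching a3), 2× up (reaching a1), right to b1, down to b2, 2× right (reaching d2) — 8 moves in all.
Check: all required cells visited; 8 ≤ 8 moves.

c3 -> b3 -> a3 -> a2 -> a1 -> b1 -> b2 -> c2 -> d2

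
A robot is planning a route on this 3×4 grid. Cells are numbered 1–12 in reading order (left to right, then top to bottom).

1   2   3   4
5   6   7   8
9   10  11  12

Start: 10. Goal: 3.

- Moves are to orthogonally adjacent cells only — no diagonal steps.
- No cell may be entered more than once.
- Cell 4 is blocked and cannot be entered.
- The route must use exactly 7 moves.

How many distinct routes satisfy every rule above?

Need simple routes of exactly 7 moves from 10 to 3 (Manhattan distance 3, so 2 moves are spent on a detour and 2 undoing it).
Enumerating: 10 9 5 1 2 6 7 3 | 10 11 7 6 5 1 2 3 | 10 11 12 8 7 6 2 3.
That gives 3 routes.

3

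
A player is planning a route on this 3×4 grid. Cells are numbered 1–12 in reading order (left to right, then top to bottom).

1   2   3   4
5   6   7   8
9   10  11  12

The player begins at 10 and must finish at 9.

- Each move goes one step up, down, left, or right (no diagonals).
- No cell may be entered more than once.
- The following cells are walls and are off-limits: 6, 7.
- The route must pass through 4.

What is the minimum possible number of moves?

9

Any route passes through 4 somewhere between 10 and 9. Summing Manhattan distances along the two legs (10 → 4 → 9) gives a lower bound of 4 + 5 = 9 moves.
A route of 9 moves achieves this: 10 → 11 → 12 → 8 → 4 → 3 → 2 → 1 → 5 → 9.
Since 9 matches the lower bound, it is optimal.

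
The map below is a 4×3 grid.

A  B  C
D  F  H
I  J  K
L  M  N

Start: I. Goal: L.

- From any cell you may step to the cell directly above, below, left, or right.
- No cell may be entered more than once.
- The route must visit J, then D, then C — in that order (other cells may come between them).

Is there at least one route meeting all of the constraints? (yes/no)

One route that works: I → J → F → D → A → B → C → H → K → N → M → L.

yes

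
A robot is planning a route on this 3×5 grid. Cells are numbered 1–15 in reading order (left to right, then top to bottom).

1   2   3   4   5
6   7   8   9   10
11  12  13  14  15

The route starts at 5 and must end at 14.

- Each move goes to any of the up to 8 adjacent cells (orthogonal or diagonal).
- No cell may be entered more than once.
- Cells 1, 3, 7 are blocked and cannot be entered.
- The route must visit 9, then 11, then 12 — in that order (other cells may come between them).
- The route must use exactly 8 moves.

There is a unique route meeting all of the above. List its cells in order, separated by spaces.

The waypoints must appear in the order 9, 11, 12, with no cell reused.
Route from 5: down-left to 9, left to 8, up-left to 2, down-left to 6, down to 11, 3× right (reaching 14) — 8 moves in all.
Check: order respected (9 at step 1, 11 at step 5, 12 at step 6); 8 moves as required.

5 9 8 2 6 11 12 13 14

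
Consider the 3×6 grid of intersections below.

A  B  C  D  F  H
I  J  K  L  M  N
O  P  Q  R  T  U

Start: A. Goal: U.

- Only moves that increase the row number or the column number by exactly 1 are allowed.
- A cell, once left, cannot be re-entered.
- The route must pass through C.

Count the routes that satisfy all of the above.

10

A right/down-only route from A to U makes exactly 2 down-moves and 5 right-moves in some order.
With no other constraints that would be C(7,2) = 21 routes.
Split at C and multiply the segment counts: A→C: 1; C→U: 10; product = 10.
That gives 10 routes.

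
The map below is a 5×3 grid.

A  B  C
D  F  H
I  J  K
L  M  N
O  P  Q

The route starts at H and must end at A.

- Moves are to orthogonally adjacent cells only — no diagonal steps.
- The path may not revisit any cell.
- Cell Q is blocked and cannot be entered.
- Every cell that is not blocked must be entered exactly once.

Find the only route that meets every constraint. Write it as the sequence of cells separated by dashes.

Need to visit all 14 open cells exactly once, starting at H and ending at A.
Route from H: up to C, left to B, 2× down (reaching J), right to K, down to N, left to M, down to P, left to O, 4× up (reaching A) — 13 moves in all.
Check: all 14 open cells covered.

H - C - B - F - J - K - N - M - P - O - L - I - D - A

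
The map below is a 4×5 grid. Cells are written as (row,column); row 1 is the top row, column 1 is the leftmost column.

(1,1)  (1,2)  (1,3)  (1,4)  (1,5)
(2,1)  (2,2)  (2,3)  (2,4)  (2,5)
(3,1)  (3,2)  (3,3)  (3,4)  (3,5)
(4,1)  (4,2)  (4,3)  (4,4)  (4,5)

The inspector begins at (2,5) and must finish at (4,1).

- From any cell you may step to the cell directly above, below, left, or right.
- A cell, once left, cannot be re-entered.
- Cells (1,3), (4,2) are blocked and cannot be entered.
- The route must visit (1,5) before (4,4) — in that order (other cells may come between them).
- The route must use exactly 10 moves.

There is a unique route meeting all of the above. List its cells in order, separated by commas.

The waypoints must appear in the order (1,5), (4,4), with no cell reused.
Route from (2,5): up 1 to (1,5), left 1 to (1,4), down 3 to (4,4), left 1 to (4,3), up 1 to (3,3), left 2 to (3,1), down 1 to (4,1) — 10 moves in all.
Check: order respected ((1,5) at step 1, (4,4) at step 5); 10 moves as required.

(2,5), (1,5), (1,4), (2,4), (3,4), (4,4), (4,3), (3,3), (3,2), (3,1), (4,1)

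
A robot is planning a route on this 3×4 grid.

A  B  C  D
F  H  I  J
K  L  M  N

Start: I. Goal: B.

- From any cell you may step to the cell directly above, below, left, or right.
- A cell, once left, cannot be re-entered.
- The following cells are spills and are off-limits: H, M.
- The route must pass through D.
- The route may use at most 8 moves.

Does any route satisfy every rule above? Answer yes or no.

One route that works: I → J → D → C → B.

yes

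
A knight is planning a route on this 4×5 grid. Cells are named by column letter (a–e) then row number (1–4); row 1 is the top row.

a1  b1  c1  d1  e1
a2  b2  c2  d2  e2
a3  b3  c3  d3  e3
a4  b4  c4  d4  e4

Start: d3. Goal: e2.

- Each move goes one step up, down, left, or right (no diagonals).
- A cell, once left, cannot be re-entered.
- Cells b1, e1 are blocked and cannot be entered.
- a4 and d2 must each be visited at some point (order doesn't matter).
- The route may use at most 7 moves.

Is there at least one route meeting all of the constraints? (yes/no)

no

Even ignoring the no-revisit rule, getting from d3 to e2, taking the cheapest ordering d3 → a4 → d2 → e2 needs at least 4 + 5 + 1 = 10 moves (Manhattan distance per leg), which exceeds the 7-move limit.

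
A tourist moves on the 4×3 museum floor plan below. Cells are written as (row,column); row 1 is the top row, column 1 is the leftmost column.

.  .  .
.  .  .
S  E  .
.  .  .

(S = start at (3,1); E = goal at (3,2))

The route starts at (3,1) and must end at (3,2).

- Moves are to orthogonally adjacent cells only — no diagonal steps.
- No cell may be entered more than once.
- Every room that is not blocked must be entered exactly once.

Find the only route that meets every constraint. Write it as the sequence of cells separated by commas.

(3,1), (4,1), (4,2), (4,3), (3,3), (2,3), (1,3), (1,2), (1,1), (2,1), (2,2), (3,2)

Need to visit all 12 open cells exactly once, starting at (3,1) and ending at (3,2).
Route from (3,1): down to (4,1), 2× right (reaching (4,3)), 3× up (reaching (1,3)), 2× left (reaching (1,1)), down to (2,1), right to (2,2), down to (3,2) — 11 moves in all.
Check: all 12 open cells covered.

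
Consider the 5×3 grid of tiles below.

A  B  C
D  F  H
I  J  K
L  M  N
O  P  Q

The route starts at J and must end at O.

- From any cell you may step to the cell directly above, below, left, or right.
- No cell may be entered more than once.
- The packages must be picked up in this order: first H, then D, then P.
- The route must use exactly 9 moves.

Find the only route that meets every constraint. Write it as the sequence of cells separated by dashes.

The waypoints must appear in the order H, D, P, with no cell reused.
Route from J: right to K, up to H, 2× left (reaching D), 2× down (reaching L), right to M, down to P, left to O — 9 moves in all.
Check: order respected (H at step 2, D at step 4, P at step 8); 9 moves as required.

J - K - H - F - D - I - L - M - P - O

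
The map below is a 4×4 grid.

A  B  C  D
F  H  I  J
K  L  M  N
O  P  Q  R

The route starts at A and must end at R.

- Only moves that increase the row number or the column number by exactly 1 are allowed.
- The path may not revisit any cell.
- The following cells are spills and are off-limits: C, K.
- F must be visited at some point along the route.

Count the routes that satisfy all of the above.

A right/down-only route from A to R makes exactly 3 down-moves and 3 right-moves in some order.
With no other constraints that would be C(6,3) = 20 routes.
Split at F and multiply the segment counts (each segment already excludes blocked cells): A→F: 1; F→R: 6; product = 6.
That gives 6 routes.

6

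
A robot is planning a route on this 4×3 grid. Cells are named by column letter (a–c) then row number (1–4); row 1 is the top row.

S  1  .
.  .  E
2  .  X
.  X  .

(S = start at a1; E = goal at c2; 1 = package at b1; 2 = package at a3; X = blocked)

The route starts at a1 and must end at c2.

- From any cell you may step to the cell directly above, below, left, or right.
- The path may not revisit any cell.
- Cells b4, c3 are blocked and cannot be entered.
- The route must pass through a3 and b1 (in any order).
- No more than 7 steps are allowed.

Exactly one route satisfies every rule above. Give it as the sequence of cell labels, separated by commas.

a1, a2, a3, b3, b2, b1, c1, c2

The 7-move cap with required stops at a3, b1 leaves no slack for detours.
Route from a1: 2× down (reaching a3), right to b3, 2× up (reaching b1), right to c1, down to c2 — 7 moves in all.
Check: all required cells visited; 7 ≤ 7 moves.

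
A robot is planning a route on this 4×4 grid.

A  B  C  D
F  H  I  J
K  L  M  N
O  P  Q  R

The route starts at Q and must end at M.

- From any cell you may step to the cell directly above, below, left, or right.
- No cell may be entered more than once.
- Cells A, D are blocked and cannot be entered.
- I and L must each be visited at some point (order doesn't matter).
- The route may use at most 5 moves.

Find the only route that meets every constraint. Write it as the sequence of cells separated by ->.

The budget equals the shortest possible length, so every move has to be on a shortest route through the required cells.
Route from Q: left 1 to P, up 2 to H, right 1 to I, down 1 to M — 5 moves in all.
Check: all required cells visited; 5 ≤ 5 moves.

Q -> P -> L -> H -> I -> M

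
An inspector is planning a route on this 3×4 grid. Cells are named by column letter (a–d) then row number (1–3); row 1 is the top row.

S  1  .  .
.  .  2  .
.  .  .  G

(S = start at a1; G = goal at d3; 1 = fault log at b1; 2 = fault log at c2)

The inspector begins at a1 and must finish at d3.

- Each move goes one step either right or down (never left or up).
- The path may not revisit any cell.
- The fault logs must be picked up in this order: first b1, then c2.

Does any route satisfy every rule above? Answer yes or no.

yes

One route that works: a1 → b1 → b2 → c2 → c3 → d3.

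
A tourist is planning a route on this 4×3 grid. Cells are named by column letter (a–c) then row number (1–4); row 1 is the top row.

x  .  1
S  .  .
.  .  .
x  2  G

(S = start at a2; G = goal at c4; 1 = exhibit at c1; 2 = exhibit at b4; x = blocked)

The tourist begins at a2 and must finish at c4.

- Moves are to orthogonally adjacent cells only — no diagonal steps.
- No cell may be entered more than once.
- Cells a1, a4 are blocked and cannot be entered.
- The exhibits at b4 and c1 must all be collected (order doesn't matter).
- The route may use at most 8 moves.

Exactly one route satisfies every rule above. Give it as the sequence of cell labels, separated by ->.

a2 -> b2 -> b1 -> c1 -> c2 -> c3 -> b3 -> b4 -> c4

Any route must reach b4 and c1 and still end at c4 within 8 moves, so the order of the required stops is forced.
Route from a2: right to b2, up to b1, right to c1, 2× down (reaching c3), left to b3, down to b4, right to c4 — 8 moves in all.
Check: all required cells visited; 8 ≤ 8 moves.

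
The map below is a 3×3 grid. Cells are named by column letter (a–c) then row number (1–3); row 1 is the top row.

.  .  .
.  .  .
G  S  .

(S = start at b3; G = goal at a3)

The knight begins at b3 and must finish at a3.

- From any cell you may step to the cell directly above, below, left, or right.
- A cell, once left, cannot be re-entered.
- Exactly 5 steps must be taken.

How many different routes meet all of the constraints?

2

Need simple routes of exactly 5 moves from b3 to a3 (Manhattan distance 1, so 2 moves are spent on a detour and 2 undoing it).
Enumerating: b3 b2 b1 a1 a2 a3 | b3 c3 c2 b2 a2 a3.
That gives 2 routes.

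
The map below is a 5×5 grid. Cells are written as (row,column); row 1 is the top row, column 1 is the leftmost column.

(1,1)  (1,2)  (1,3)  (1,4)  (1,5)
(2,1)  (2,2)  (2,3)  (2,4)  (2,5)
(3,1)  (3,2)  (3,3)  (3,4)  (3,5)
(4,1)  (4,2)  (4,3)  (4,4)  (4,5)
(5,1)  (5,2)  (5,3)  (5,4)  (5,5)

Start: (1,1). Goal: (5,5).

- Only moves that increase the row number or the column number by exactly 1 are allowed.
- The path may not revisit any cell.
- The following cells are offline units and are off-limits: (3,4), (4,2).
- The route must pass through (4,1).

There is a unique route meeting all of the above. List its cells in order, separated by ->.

Moves only go right or down, so the column and row indices never decrease.
Route from (1,1): down 4 to (5,1), right 4 to (5,5) — 8 moves in all.
Check: all required cells visited.

(1,1) -> (2,1) -> (3,1) -> (4,1) -> (5,1) -> (5,2) -> (5,3) -> (5,4) -> (5,5)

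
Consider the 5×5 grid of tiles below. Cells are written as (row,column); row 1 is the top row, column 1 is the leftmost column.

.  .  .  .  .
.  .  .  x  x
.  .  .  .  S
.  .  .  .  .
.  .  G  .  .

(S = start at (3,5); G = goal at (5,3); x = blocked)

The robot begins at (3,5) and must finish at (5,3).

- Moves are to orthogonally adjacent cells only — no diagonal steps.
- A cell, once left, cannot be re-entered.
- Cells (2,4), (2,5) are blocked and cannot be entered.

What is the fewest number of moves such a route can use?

4

The Manhattan distance from (3,5) to (5,3) is |3−5| + |5−3| = 4, so at least 4 moves are needed.
A route of 4 moves achieves this: (3,5) → (4,5) → (5,5) → (5,4) → (5,3).
Since 4 matches the lower bound, it is optimal.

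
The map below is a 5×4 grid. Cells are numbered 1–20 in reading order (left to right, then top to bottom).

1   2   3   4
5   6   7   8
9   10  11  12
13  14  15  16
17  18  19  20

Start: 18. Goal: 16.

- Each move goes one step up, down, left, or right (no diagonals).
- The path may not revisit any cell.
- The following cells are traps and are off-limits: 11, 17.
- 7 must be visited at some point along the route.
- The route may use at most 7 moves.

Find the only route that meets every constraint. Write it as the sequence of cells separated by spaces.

The 7-move cap with required stops at 7 leaves no slack for detours.
Route from 18: up 3 to 6, right 2 to 8, down 2 to 16 — 7 moves in all.
Check: all required cells visited; 7 ≤ 7 moves.

18 14 10 6 7 8 12 16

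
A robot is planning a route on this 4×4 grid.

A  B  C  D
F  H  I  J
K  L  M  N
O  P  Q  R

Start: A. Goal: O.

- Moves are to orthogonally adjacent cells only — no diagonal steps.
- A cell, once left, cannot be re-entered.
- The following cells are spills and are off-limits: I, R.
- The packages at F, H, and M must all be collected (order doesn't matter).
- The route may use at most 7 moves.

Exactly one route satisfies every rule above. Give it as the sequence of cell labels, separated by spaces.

A F H L M Q P O

The budget equals the shortest possible length, so every move has to be on a shortest route through the required cells.
Route from A: down 1 to F, right 1 to H, down 1 to L, right 1 to M, down 1 to Q, left 2 to O — 7 moves in all.
Check: all required cells visited; 7 ≤ 7 moves.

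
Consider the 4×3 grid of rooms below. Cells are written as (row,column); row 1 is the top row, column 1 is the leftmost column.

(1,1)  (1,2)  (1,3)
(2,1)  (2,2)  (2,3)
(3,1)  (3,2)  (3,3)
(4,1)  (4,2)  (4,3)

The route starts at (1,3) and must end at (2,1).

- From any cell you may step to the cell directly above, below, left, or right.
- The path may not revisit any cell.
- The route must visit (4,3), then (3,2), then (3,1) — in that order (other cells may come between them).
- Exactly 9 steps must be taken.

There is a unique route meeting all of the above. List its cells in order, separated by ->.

(1,3) -> (1,2) -> (2,2) -> (2,3) -> (3,3) -> (4,3) -> (4,2) -> (3,2) -> (3,1) -> (2,1)

The waypoints must appear in the order (4,3), (3,2), (3,1), with no cell reused.
Route from (1,3): left 1 to (1,2), down 1 to (2,2), right 1 to (2,3), down 2 to (4,3), left 1 to (4,2), up 1 to (3,2), left 1 to (3,1), up 1 to (2,1) — 9 moves in all.
Check: order respected ((4,3) at step 5, (3,2) at step 7, (3,1) at step 8); 9 moves as required.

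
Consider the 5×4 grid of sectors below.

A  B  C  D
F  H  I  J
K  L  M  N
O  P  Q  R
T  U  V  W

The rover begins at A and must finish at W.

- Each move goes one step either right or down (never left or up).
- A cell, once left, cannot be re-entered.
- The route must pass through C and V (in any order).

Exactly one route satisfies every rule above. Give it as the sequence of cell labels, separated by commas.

A, B, C, I, M, Q, V, W

Moves only go right or down, so the column and row indices never decrease.
Route from A: 2× right (reaching C), 4× down (reaching V), right to W — 7 moves in all.
Check: all required cells visited.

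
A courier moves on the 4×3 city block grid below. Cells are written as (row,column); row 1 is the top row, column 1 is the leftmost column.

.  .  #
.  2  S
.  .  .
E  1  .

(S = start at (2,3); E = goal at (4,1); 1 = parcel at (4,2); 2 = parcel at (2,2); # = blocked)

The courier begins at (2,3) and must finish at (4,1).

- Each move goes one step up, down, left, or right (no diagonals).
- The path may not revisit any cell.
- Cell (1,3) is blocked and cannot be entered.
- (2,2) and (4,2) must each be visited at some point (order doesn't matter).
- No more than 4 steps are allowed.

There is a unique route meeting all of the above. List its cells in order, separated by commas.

The 4-move cap with required stops at (2,2), (4,2) leaves no slack for detours.
Route from (2,3): left 1 to (2,2), down 2 to (4,2), left 1 to (4,1) — 4 moves in all.
Check: all required cells visited; 4 ≤ 4 moves.

(2,3), (2,2), (3,2), (4,2), (4,1)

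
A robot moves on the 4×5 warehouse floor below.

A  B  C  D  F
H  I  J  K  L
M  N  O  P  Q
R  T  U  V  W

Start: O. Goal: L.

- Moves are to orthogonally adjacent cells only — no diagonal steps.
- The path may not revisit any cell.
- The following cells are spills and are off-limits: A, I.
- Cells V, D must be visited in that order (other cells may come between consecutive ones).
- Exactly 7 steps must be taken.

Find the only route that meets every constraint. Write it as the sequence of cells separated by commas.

O, U, V, P, K, D, F, L

The waypoints must appear in the order V, D, with no cell reused.
Route from O: down 1 to U, right 1 to V, up 3 to D, right 1 to F, down 1 to L — 7 moves in all.
Check: order respected (V at step 2, D at step 5); 7 moves as required.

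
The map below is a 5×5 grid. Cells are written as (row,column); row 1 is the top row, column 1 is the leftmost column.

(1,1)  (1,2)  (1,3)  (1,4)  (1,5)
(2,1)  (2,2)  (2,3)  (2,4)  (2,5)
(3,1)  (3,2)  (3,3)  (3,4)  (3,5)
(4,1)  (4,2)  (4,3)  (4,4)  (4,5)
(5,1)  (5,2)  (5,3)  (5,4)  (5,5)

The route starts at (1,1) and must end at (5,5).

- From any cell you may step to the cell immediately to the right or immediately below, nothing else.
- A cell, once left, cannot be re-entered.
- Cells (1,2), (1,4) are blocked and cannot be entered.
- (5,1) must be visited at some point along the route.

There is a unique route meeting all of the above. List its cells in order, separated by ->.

Moves only go right or down, so the column and row indices never decrease.
Route from (1,1): 4× down (reaching (5,1)), 4× right (reaching (5,5)) — 8 moves in all.
Check: all required cells visited.

(1,1) -> (2,1) -> (3,1) -> (4,1) -> (5,1) -> (5,2) -> (5,3) -> (5,4) -> (5,5)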